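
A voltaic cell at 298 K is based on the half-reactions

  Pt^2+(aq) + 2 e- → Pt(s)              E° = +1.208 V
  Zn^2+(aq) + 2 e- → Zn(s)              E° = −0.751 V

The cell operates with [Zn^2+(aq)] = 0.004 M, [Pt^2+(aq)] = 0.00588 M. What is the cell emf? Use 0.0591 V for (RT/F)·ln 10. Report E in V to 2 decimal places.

+1.96 V

Pt²⁺/Pt is reduced (cathode, E° = +1.208 V) and Zn²⁺/Zn is oxidized (anode).
E°cell = E°cat − E°an = +1.208 − (−0.751) = +1.959 V; n = 2.
For the overall reaction Pt^2+(aq) + Zn(s) → Pt(s) + Zn^2+(aq), Q = [Zn^2+(aq)] / [Pt^2+(aq)] = 0.68, giving log Q = −0.167.
Applying E = E° − (RT ln10/nF)·log Q gives +1.959 − (0.0591/2)(−0.167) = +1.96 V.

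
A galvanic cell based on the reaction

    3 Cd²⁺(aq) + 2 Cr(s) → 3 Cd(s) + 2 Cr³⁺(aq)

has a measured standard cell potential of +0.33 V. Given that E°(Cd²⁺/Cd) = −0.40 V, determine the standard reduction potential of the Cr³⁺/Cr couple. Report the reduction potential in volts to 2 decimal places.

−0.73 V

In the reaction as written the Cd²⁺/Cd couple is reduced (cathode) and Cr³⁺/Cr is oxidized (anode), so E°cell = E°(Cd²⁺/Cd) − E°(Cr³⁺/Cr).
E°(Cr³⁺/Cr) = E°(cathode) − E°cell = −0.40 − (+0.33) = −0.73 V.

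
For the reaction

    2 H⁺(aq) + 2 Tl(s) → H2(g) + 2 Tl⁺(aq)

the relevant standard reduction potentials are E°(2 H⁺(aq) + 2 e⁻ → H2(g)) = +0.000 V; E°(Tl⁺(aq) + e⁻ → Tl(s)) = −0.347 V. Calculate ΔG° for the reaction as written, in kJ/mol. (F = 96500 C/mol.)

In the reaction as written H⁺(aq) is reduced, so the 2H⁺/H₂ couple is the cathode and Tl⁺/Tl is the anode.
E°cell = +0.000 − (−0.347) = +0.347 V; balancing electrons gives n = 2.
ΔG° = −nFE°cell = −(2)(96500)(+0.347) J/mol = −67.0 kJ/mol.

−67.0 kJ/mol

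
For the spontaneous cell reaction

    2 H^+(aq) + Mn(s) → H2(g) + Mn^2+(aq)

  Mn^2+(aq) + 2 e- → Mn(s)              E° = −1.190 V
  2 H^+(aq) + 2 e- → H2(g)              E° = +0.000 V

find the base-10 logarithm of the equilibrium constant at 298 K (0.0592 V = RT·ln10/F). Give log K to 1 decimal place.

The 2H⁺/H₂ couple is reduced (cathode); E°cell = +0.000 − (−1.190) = +1.190 V with n = 2.
At equilibrium E = 0, so log K = nE°cell / 0.0592 = (2)(+1.190) / 0.0592 = 40.2.

log K = 40.2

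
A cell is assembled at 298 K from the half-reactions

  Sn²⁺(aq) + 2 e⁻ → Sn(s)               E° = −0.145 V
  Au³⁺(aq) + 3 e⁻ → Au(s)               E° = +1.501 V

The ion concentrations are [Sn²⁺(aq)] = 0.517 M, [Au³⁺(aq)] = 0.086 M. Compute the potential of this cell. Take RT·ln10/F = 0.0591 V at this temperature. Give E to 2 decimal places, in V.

Au³⁺/Au is reduced (cathode, E° = +1.501 V) and Sn²⁺/Sn is oxidized (anode).
E°cell = E°cat − E°an = +1.501 − (−0.145) = +1.646 V; n = 6.
The balanced reaction is 2 Au³⁺(aq) + 3 Sn(s) → 2 Au(s) + 3 Sn²⁺(aq), so Q = [Sn²⁺(aq)]^3 / [Au³⁺(aq)]^2 = 18.7 and log Q = 1.271.
E = E° − (0.0591/n)·log Q = +1.646 − (0.0591/6)(1.271) = +1.63 V.

+1.63 V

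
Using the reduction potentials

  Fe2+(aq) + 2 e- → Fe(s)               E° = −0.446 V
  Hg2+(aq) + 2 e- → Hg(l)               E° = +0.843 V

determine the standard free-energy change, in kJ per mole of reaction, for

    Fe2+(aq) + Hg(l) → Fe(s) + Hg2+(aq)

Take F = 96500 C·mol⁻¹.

In the reaction as written Fe2+(aq) is reduced, so the Fe²⁺/Fe couple is the cathode and Hg²⁺/Hg is the anode.
E°cell = −0.446 − (+0.843) = −1.289 V; balancing electrons gives n = 2.
ΔG° = −nFE°cell = −(2)(96500)(−1.289) J/mol = +249 kJ/mol.

+249 kJ/mol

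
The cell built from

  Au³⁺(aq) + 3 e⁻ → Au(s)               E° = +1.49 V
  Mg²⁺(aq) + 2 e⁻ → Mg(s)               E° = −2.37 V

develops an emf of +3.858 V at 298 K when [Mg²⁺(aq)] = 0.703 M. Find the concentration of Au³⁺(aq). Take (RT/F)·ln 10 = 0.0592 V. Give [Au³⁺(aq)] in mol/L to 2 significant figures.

0.47 M

The Au³⁺/Au couple has the larger reduction potential, so it is the cathode: E°cell = +1.49 − (−2.37) = +3.86 V and n = 6.
From the Nernst equation, log Q = n(E° − E)/0.0592 = 6·(+3.86 − (+3.858))/0.0592 = 0.203.
For 2 Au³⁺(aq) + 3 Mg(s) → 2 Au(s) + 3 Mg²⁺(aq), the reaction quotient is Q = [Mg²⁺(aq)]^3 / [Au³⁺(aq)]^2.
Substituting the known concentrations and solving, log [Au³⁺(aq)] = −0.331 and [Au³⁺(aq)] = 0.47 M.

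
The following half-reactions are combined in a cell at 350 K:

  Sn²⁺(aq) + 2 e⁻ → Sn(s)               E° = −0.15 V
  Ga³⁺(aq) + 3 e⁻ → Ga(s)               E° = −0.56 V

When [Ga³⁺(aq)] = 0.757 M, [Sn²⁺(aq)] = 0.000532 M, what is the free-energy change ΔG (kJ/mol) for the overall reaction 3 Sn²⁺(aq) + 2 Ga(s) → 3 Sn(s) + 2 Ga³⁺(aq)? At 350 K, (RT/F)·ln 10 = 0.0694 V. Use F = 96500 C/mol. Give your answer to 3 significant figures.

With Sn²⁺/Sn reduced at the cathode, E°cell = −0.15 − (−0.56) = +0.41 V and n = 6.
Q = [Ga³⁺(aq)]^2 / [Sn²⁺(aq)]^3 = 3.81×10^9, so log Q = 9.580 and E = +0.41 − (0.0694/6)(9.580) = +0.2992 V.
Then ΔG = −nFE = −6 × 96500 × +0.2992 J/mol = −173 kJ/mol.

−173 kJ/mol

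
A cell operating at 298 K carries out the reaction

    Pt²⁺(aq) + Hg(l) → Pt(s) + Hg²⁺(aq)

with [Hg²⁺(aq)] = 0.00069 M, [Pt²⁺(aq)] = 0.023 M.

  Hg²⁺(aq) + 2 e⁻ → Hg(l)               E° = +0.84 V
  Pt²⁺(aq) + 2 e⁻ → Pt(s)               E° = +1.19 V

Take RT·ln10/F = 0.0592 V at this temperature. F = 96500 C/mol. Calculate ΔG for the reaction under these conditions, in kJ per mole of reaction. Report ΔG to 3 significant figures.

The standard cell potential is +1.19 − (+0.84) = +0.35 V, with n = 2 electrons in the balanced equation.
The reaction quotient is [Hg²⁺(aq)] / [Pt²⁺(aq)] = 0.03; by Nernst, E = +0.35 − (0.0592/2)(−1.523) = +0.3951 V.
Then ΔG = −nFE = −2 × 96500 × +0.3951 J/mol = −76.3 kJ/mol.

−76.3 kJ/mol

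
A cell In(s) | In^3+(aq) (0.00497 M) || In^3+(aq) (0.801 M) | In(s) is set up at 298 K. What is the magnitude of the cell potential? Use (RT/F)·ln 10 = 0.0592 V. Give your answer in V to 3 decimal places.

0.044 V

For a concentration cell E°cell = 0, since both electrodes use the same couple.
The compartment with the higher In^3+(aq) concentration (0.801 M) acts as the cathode; ions are reduced there and produced at the dilute (0.00497 M) anode.
With n = 3, Ecell = −(0.0592/3)·log([dilute]/[conc]) = −(0.0592/3)·log(0.00497/0.801) = +0.044 V.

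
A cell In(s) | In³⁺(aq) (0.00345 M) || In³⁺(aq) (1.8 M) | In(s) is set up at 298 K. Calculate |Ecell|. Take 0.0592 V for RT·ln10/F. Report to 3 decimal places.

0.054 V

For a concentration cell E°cell = 0, since both electrodes use the same couple.
The compartment with the higher In³⁺(aq) concentration (1.8 M) acts as the cathode; ions are reduced there and produced at the dilute (0.00345 M) anode.
With n = 3, Ecell = −(0.0592/3)·log([dilute]/[conc]) = −(0.0592/3)·log(0.00345/1.8) = +0.054 V.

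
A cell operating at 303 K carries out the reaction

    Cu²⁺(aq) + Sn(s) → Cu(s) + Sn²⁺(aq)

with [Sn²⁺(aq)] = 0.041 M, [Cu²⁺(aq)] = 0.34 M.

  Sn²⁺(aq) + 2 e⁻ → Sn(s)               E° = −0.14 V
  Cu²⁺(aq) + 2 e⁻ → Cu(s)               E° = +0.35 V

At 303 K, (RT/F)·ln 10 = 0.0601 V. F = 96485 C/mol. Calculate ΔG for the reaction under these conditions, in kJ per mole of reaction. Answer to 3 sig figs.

E°cell = +0.35 − (−0.14) = +0.49 V; the balanced reaction transfers n = 2 electrons.
Q = [Sn²⁺(aq)] / [Cu²⁺(aq)] = 0.121, so log Q = −0.919 and E = +0.49 − (0.0601/2)(−0.919) = +0.5176 V.
Finally ΔG = −nFE = −(2)(96485 C/mol)(+0.5176 V) = −99.9 kJ/mol.

−99.9 kJ/mol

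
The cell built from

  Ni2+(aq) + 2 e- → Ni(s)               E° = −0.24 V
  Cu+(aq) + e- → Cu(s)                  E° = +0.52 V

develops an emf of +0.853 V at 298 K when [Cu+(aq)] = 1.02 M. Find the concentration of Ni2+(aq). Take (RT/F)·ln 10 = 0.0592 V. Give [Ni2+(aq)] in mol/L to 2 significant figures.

0.00075 M

Cu⁺/Cu is the cathode (higher E°); E°cell = +0.52 − (−0.24) = +0.76 V with n = 2.
From the Nernst equation, log Q = n(E° − E)/0.0592 = 2·(+0.76 − (+0.853))/0.0592 = −3.142.
Balancing electrons gives 2 Cu+(aq) + Ni(s) → 2 Cu(s) + Ni2+(aq); thus Q = [Ni2+(aq)] / [Cu+(aq)]^2.
Isolating [Ni2+(aq)] in Q = 10^{−3.142} yields log [Ni2+(aq)] = −3.125, i.e. 0.00075 M.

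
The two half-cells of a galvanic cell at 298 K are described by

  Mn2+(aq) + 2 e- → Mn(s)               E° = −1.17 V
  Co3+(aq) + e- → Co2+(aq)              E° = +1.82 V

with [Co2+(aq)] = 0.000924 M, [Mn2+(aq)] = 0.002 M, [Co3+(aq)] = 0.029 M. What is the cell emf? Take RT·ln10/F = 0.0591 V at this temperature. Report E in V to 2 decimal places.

+3.16 V

Co³⁺/Co²⁺ is reduced (cathode, E° = +1.82 V) and Mn²⁺/Mn is oxidized (anode).
E°cell = +1.82 − (−1.17) = +2.99 V, with n = 2 electrons transferred.
The balanced reaction is 2 Co3+(aq) + Mn(s) → 2 Co2+(aq) + Mn2+(aq), so Q = ([Co2+(aq)]^2·[Mn2+(aq)]) / [Co3+(aq)]^2 = 2.03×10^−6 and log Q = −5.692.
E = E° − (0.0591/n)·log Q = +2.99 − (0.0591/2)(−5.692) = +3.16 V.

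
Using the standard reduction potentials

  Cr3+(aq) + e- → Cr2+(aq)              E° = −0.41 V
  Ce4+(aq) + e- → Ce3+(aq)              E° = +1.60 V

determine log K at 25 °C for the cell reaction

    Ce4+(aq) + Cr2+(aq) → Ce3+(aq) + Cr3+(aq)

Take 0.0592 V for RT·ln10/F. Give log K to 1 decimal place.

log K = 34.0

The Ce⁴⁺/Ce³⁺ couple is reduced (cathode); E°cell = +1.60 − (−0.41) = +2.01 V with n = 1.
At equilibrium E = 0, so log K = nE°cell / 0.0592 = (1)(+2.01) / 0.0592 = 34.0.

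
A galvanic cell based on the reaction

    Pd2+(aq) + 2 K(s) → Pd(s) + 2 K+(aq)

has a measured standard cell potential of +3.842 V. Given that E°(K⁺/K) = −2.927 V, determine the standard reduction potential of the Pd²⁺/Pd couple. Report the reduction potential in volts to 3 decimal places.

In the reaction as written the Pd²⁺/Pd couple is reduced (cathode) and K⁺/K is oxidized (anode), so E°cell = E°(Pd²⁺/Pd) − E°(K⁺/K).
E°(Pd²⁺/Pd) = E°cell + E°(anode) = +3.842 + (−2.927) = +0.915 V.

+0.915 V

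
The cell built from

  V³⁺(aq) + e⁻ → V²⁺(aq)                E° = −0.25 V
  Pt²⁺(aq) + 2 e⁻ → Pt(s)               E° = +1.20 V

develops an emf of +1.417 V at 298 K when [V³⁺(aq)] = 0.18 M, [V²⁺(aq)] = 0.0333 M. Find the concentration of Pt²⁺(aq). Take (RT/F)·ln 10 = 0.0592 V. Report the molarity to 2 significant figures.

2.2 M

With Pt²⁺/Pt at the cathode and V³⁺/V²⁺ at the anode, E°cell = +1.20 − (−0.25) = +1.45 V (n = 2).
Since E = E° − (0.0592/n)·log Q, log Q = n(E° − E)/0.0592 = 1.115.
Balancing electrons gives Pt²⁺(aq) + 2 V²⁺(aq) → Pt(s) + 2 V³⁺(aq); thus Q = [V³⁺(aq)]^2 / ([Pt²⁺(aq)]·[V²⁺(aq)]^2).
Isolating [Pt²⁺(aq)] in Q = 10^{1.115} yields log [Pt²⁺(aq)] = 0.351, i.e. 2.2 M.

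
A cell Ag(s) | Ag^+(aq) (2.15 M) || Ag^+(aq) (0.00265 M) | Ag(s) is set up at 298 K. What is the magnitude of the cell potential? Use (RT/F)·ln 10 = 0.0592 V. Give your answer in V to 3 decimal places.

For a concentration cell E°cell = 0, since both electrodes use the same couple.
The compartment with the higher Ag^+(aq) concentration (2.15 M) acts as the cathode; ions are reduced there and produced at the dilute (0.00265 M) anode.
With n = 1, Ecell = −(0.0592/1)·log([dilute]/[conc]) = −(0.0592/1)·log(0.00265/2.15) = +0.172 V.

0.172 V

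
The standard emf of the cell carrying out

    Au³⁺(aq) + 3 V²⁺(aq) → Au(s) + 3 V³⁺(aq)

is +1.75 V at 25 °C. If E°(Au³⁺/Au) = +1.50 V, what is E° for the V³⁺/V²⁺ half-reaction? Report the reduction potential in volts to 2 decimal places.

−0.25 V

In the reaction as written the Au³⁺/Au couple is reduced (cathode) and V³⁺/V²⁺ is oxidized (anode), so E°cell = E°(Au³⁺/Au) − E°(V³⁺/V²⁺).
E°(V³⁺/V²⁺) = E°(cathode) − E°cell = +1.50 − (+1.75) = −0.25 V.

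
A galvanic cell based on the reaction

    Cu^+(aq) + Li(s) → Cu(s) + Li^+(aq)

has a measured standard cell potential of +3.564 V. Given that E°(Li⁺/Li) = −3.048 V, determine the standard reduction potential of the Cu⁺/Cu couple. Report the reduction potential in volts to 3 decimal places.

In the reaction as written the Cu⁺/Cu couple is reduced (cathode) and Li⁺/Li is oxidized (anode), so E°cell = E°(Cu⁺/Cu) − E°(Li⁺/Li).
E°(Cu⁺/Cu) = E°cell + E°(anode) = +3.564 + (−3.048) = +0.516 V.

+0.516 V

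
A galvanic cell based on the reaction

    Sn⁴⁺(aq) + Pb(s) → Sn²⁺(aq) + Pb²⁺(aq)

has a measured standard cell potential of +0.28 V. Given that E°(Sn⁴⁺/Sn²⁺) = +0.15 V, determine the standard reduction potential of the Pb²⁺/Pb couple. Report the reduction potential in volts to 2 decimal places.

−0.13 V

In the reaction as written the Sn⁴⁺/Sn²⁺ couple is reduced (cathode) and Pb²⁺/Pb is oxidized (anode), so E°cell = E°(Sn⁴⁺/Sn²⁺) − E°(Pb²⁺/Pb).
E°(Pb²⁺/Pb) = E°(cathode) − E°cell = +0.15 − (+0.28) = −0.13 V.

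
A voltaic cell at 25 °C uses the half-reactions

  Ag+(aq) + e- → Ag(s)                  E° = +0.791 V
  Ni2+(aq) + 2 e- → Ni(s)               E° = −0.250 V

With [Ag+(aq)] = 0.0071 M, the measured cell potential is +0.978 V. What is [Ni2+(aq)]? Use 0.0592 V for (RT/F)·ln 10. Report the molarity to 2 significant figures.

0.0068 M

Ag⁺/Ag is the cathode (higher E°); E°cell = +0.791 − (−0.250) = +1.041 V with n = 2.
Since E = E° − (0.0592/n)·log Q, log Q = n(E° − E)/0.0592 = 2.128.
The balanced reaction is 2 Ag+(aq) + Ni(s) → 2 Ag(s) + Ni2+(aq), so Q = [Ni2+(aq)] / [Ag+(aq)]^2.
Solving for the unknown gives log [Ni2+(aq)] = −2.169, so [Ni2+(aq)] ≈ 0.0068 M.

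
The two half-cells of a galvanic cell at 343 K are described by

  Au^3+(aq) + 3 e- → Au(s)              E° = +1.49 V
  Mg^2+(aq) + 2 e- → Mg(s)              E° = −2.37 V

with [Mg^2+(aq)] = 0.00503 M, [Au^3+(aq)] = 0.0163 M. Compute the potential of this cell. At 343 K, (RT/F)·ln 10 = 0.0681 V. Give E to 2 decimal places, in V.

The Au³⁺/Au couple has the more positive E°, so it is the cathode; Mg²⁺/Mg is the anode.
The standard potential is +1.49 − (−2.37) = +3.86 V and the balanced reaction transfers n = 6 electrons.
The balanced reaction is 2 Au^3+(aq) + 3 Mg(s) → 2 Au(s) + 3 Mg^2+(aq), so Q = [Mg^2+(aq)]^3 / [Au^3+(aq)]^2 = 0.000479 and log Q = −3.320.
Applying E = E° − (RT ln10/nF)·log Q gives +3.86 − (0.0681/6)(−3.320) = +3.90 V.

+3.90 V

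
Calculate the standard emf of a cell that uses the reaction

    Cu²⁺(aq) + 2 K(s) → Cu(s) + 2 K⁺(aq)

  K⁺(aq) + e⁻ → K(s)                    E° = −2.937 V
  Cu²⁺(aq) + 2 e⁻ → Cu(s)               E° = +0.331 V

In the reaction as written, Cu²⁺(aq) is reduced (cathode) and K⁺(aq) is produced by oxidation at the anode.
E°cell = E°(cathode) − E°(anode) = +0.331 − (−2.937) = +3.268 V.

+3.268 V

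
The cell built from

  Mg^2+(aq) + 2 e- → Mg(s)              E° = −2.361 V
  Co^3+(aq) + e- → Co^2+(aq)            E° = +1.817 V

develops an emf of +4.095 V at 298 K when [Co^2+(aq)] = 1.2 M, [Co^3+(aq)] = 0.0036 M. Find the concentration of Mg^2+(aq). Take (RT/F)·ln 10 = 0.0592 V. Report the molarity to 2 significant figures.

0.0057 M

Co³⁺/Co²⁺ is the cathode (higher E°); E°cell = +1.817 − (−2.361) = +4.178 V with n = 2.
Rearranging E = E° − (0.0592/n)·log Q gives log Q = 2(+4.178 − (+4.095))/0.0592 = 2.804.
For 2 Co^3+(aq) + Mg(s) → 2 Co^2+(aq) + Mg^2+(aq), the reaction quotient is Q = ([Co^2+(aq)]^2·[Mg^2+(aq)]) / [Co^3+(aq)]^2.
Substituting the known concentrations and solving, log [Mg^2+(aq)] = −2.242 and [Mg^2+(aq)] = 0.0057 M.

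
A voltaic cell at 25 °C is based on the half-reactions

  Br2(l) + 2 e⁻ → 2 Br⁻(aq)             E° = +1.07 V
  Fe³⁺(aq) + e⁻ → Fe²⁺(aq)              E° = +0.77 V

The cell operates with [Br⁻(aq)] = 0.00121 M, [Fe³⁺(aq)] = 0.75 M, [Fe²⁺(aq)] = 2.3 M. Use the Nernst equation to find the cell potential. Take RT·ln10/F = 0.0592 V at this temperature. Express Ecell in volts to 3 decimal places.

+0.502 V

The Br₂/Br⁻ couple has the more positive E°, so it is the cathode; Fe³⁺/Fe²⁺ is the anode.
E°cell = +1.07 − (+0.77) = +0.30 V, with n = 2 electrons transferred.
Balancing gives Br2(l) + 2 Fe²⁺(aq) → 2 Br⁻(aq) + 2 Fe³⁺(aq); hence Q = ([Br⁻(aq)]^2·[Fe³⁺(aq)]^2) / [Fe²⁺(aq)]^2 = 1.56×10^−7 (log Q = −6.808).
Applying E = E° − (RT ln10/nF)·log Q gives +0.30 − (0.0592/2)(−6.808) = +0.502 V.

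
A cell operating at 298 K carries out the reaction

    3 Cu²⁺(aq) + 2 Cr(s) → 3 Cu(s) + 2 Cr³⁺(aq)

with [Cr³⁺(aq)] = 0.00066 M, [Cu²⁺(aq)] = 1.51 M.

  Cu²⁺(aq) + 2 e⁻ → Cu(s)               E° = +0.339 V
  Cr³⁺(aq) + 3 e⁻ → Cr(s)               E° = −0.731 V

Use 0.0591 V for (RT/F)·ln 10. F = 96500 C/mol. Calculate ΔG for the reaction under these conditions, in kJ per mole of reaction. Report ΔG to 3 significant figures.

The standard cell potential is +0.339 − (−0.731) = +1.070 V, with n = 6 electrons in the balanced equation.
Here Q = [Cr³⁺(aq)]^2 / [Cu²⁺(aq)]^3 = 1.27×10^−7 (log Q = −6.898), giving E = +1.070 − (0.0591/6)·(−6.898) = +1.1379 V.
Then ΔG = −nFE = −6 × 96500 × +1.1379 J/mol = −659 kJ/mol.

−659 kJ/mol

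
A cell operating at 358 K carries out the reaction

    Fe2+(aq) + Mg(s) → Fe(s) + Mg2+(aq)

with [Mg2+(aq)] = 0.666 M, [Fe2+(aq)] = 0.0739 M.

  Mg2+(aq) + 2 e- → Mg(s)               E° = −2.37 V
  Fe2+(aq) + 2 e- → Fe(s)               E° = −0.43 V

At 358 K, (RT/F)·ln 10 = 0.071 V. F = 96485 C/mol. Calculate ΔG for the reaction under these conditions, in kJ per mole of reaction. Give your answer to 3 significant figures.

With Fe²⁺/Fe reduced at the cathode, E°cell = −0.43 − (−2.37) = +1.94 V and n = 2.
Here Q = [Mg2+(aq)] / [Fe2+(aq)] = 9.01 (log Q = 0.955), giving E = +1.94 − (0.071/2)·(0.955) = +1.9061 V.
Then ΔG = −nFE = −2 × 96485 × +1.9061 J/mol = −368 kJ/mol.

−368 kJ/mol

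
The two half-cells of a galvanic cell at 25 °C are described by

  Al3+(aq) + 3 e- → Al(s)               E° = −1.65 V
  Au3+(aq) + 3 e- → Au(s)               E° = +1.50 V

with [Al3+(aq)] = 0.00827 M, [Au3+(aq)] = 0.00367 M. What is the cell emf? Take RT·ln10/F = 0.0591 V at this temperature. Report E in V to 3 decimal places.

Since E°(Au³⁺/Au) > E°(Al³⁺/Al), Au³⁺/Au serves as the cathode.
E°cell = E°cat − E°an = +1.50 − (−1.65) = +3.15 V; n = 3.
The balanced reaction is Au3+(aq) + Al(s) → Au(s) + Al3+(aq), so Q = [Al3+(aq)] / [Au3+(aq)] = 2.25 and log Q = 0.353.
By the Nernst equation, E = +3.15 − (0.0591/3)·(0.353) = +3.143 V.

+3.143 V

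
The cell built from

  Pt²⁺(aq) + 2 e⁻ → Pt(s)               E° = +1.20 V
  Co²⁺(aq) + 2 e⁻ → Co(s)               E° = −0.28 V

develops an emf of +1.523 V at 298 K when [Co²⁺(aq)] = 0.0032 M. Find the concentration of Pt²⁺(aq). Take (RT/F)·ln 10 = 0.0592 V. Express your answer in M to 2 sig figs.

Pt²⁺/Pt is the cathode (higher E°); E°cell = +1.20 − (−0.28) = +1.48 V with n = 2.
Rearranging E = E° − (0.0592/n)·log Q gives log Q = 2(+1.48 − (+1.523))/0.0592 = −1.453.
For Pt²⁺(aq) + Co(s) → Pt(s) + Co²⁺(aq), the reaction quotient is Q = [Co²⁺(aq)] / [Pt²⁺(aq)].
Isolating [Pt²⁺(aq)] in Q = 10^{−1.453} yields log [Pt²⁺(aq)] = −1.042, i.e. 0.091 M.

0.091 M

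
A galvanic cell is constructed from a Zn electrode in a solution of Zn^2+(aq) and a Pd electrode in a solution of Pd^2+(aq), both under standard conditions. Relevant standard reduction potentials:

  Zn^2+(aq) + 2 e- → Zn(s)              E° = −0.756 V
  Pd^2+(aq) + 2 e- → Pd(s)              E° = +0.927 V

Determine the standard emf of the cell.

+1.683 V

Of the two couples in this cell, the one with the more positive reduction potential is reduced at the cathode: here that is Pd²⁺/Pd (+0.927 V); Zn²⁺/Zn (−0.756 V) is the anode.
E°cell = E°(cathode) − E°(anode) = +0.927 − (−0.756) = +1.683 V.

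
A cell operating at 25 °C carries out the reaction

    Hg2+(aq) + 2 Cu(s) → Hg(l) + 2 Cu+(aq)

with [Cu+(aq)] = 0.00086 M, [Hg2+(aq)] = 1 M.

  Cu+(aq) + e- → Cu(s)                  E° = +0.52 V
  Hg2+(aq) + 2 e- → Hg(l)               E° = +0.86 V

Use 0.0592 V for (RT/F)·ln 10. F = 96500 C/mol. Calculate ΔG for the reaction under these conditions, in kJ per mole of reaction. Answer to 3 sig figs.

−101 kJ/mol

With Hg²⁺/Hg reduced at the cathode, E°cell = +0.86 − (+0.52) = +0.34 V and n = 2.
Here Q = [Cu+(aq)]^2 / [Hg2+(aq)] = 7.4×10^−7 (log Q = −6.131), giving E = +0.34 − (0.0592/2)·(−6.131) = +0.5215 V.
Then ΔG = −nFE = −2 × 96500 × +0.5215 J/mol = −101 kJ/mol.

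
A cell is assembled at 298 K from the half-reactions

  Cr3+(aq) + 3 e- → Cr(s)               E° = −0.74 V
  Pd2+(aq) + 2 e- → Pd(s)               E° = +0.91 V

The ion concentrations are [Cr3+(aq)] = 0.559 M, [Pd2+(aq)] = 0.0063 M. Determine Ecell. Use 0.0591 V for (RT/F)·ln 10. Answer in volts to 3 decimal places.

The Pd²⁺/Pd couple has the more positive E°, so it is the cathode; Cr³⁺/Cr is the anode.
The standard potential is +0.91 − (−0.74) = +1.65 V and the balanced reaction transfers n = 6 electrons.
Balancing gives 3 Pd2+(aq) + 2 Cr(s) → 3 Pd(s) + 2 Cr3+(aq); hence Q = [Cr3+(aq)]^2 / [Pd2+(aq)]^3 = 1.25×10^6 (log Q = 6.097).
Applying E = E° − (RT ln10/nF)·log Q gives +1.65 − (0.0591/6)(6.097) = +1.590 V.

+1.590 V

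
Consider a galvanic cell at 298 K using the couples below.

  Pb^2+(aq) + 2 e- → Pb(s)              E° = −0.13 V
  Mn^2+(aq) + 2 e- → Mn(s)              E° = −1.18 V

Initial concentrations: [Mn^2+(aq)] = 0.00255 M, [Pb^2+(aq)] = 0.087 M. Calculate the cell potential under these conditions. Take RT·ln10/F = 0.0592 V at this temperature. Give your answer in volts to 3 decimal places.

Pb²⁺/Pb is reduced (cathode, E° = −0.13 V) and Mn²⁺/Mn is oxidized (anode).
E°cell = −0.13 − (−1.18) = +1.05 V, with n = 2 electrons transferred.
The balanced reaction is Pb^2+(aq) + Mn(s) → Pb(s) + Mn^2+(aq), so Q = [Mn^2+(aq)] / [Pb^2+(aq)] = 0.0293 and log Q = −1.533.
Applying E = E° − (RT ln10/nF)·log Q gives +1.05 − (0.0592/2)(−1.533) = +1.095 V.

+1.095 V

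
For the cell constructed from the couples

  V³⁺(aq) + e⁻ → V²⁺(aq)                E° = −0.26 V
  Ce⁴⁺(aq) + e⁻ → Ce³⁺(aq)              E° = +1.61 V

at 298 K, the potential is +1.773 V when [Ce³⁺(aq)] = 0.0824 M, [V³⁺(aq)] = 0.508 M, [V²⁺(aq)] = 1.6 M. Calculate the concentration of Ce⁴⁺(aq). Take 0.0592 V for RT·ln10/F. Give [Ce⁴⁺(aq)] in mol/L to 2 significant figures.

With Ce⁴⁺/Ce³⁺ at the cathode and V³⁺/V²⁺ at the anode, E°cell = +1.61 − (−0.26) = +1.87 V (n = 1).
From the Nernst equation, log Q = n(E° − E)/0.0592 = 1·(+1.87 − (+1.773))/0.0592 = 1.639.
Balancing electrons gives Ce⁴⁺(aq) + V²⁺(aq) → Ce³⁺(aq) + V³⁺(aq); thus Q = ([Ce³⁺(aq)]·[V³⁺(aq)]) / ([Ce⁴⁺(aq)]·[V²⁺(aq)]).
Substituting the known concentrations and solving, log [Ce⁴⁺(aq)] = −3.221 and [Ce⁴⁺(aq)] = 0.00060 M.

0.00060 M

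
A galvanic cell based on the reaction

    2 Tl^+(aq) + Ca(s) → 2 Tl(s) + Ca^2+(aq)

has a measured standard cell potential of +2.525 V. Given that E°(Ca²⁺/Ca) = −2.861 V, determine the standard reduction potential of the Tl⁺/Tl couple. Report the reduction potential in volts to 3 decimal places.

−0.336 V

In the reaction as written the Tl⁺/Tl couple is reduced (cathode) and Ca²⁺/Ca is oxidized (anode), so E°cell = E°(Tl⁺/Tl) − E°(Ca²⁺/Ca).
E°(Tl⁺/Tl) = E°cell + E°(anode) = +2.525 + (−2.861) = −0.336 V.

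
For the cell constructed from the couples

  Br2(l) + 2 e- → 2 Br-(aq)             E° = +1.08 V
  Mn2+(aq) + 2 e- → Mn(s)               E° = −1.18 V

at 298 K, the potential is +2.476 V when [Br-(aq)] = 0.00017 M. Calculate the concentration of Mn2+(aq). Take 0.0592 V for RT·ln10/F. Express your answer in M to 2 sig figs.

1.7 M

With Br₂/Br⁻ at the cathode and Mn²⁺/Mn at the anode, E°cell = +1.08 − (−1.18) = +2.26 V (n = 2).
Since E = E° − (0.0592/n)·log Q, log Q = n(E° − E)/0.0592 = −7.297.
Balancing electrons gives Br2(l) + Mn(s) → 2 Br-(aq) + Mn2+(aq); thus Q = [Br-(aq)]^2·[Mn2+(aq)].
Solving for the unknown gives log [Mn2+(aq)] = 0.242, so [Mn2+(aq)] ≈ 1.7 M.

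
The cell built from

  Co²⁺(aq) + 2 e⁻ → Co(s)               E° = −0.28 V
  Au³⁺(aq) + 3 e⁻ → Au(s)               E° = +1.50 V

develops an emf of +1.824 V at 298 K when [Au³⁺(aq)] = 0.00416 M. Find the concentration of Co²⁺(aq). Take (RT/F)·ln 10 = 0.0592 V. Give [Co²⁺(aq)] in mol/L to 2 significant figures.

With Au³⁺/Au at the cathode and Co²⁺/Co at the anode, E°cell = +1.50 − (−0.28) = +1.78 V (n = 6).
Since E = E° − (0.0592/n)·log Q, log Q = n(E° − E)/0.0592 = −4.459.
The balanced reaction is 2 Au³⁺(aq) + 3 Co(s) → 2 Au(s) + 3 Co²⁺(aq), so Q = [Co²⁺(aq)]^3 / [Au³⁺(aq)]^2.
Solving for the unknown gives log [Co²⁺(aq)] = −3.074, so [Co²⁺(aq)] ≈ 0.00084 M.

0.00084 M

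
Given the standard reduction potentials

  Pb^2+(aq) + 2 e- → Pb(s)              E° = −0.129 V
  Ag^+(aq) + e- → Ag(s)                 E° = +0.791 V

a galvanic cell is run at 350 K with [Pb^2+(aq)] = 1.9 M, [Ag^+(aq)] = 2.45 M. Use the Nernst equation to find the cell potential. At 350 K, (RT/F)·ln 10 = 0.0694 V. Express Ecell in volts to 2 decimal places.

The Ag⁺/Ag couple has the more positive E°, so it is the cathode; Pb²⁺/Pb is the anode.
E°cell = +0.791 − (−0.129) = +0.920 V, with n = 2 electrons transferred.
For the overall reaction 2 Ag^+(aq) + Pb(s) → 2 Ag(s) + Pb^2+(aq), Q = [Pb^2+(aq)] / [Ag^+(aq)]^2 = 0.317, giving log Q = −0.500.
By the Nernst equation, E = +0.920 − (0.0694/2)·(−0.500) = +0.94 V.

+0.94 V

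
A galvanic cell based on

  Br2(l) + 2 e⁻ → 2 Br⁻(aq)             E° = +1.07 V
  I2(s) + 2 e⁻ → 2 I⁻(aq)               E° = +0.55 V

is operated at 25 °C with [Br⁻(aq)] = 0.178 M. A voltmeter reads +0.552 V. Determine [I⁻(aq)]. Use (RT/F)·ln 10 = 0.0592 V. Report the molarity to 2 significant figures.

0.62 M

Br₂/Br⁻ is the cathode (higher E°); E°cell = +1.07 − (+0.55) = +0.52 V with n = 2.
From the Nernst equation, log Q = n(E° − E)/0.0592 = 2·(+0.52 − (+0.552))/0.0592 = −1.081.
For Br2(l) + 2 I⁻(aq) → 2 Br⁻(aq) + I2(s), the reaction quotient is Q = [Br⁻(aq)]^2 / [I⁻(aq)]^2.
Solving for the unknown gives log [I⁻(aq)] = −0.209, so [I⁻(aq)] ≈ 0.62 M.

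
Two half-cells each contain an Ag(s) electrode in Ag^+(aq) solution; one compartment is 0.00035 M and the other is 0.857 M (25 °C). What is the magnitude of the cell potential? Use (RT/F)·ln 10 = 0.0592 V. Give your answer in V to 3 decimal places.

For a concentration cell E°cell = 0, since both electrodes use the same couple.
The compartment with the higher Ag^+(aq) concentration (0.857 M) acts as the cathode; ions are reduced there and produced at the dilute (0.00035 M) anode.
With n = 1, Ecell = −(0.0592/1)·log([dilute]/[conc]) = −(0.0592/1)·log(0.00035/0.857) = +0.201 V.

0.201 V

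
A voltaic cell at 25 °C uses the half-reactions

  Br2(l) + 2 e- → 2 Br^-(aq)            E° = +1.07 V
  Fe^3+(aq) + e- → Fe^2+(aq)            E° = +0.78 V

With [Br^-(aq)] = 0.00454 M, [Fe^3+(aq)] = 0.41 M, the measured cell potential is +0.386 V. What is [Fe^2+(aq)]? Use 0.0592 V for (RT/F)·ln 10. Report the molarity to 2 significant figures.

0.078 M

With Br₂/Br⁻ at the cathode and Fe³⁺/Fe²⁺ at the anode, E°cell = +1.07 − (+0.78) = +0.29 V (n = 2).
Rearranging E = E° − (0.0592/n)·log Q gives log Q = 2(+0.29 − (+0.386))/0.0592 = −3.243.
The balanced reaction is Br2(l) + 2 Fe^2+(aq) → 2 Br^-(aq) + 2 Fe^3+(aq), so Q = ([Br^-(aq)]^2·[Fe^3+(aq)]^2) / [Fe^2+(aq)]^2.
Substituting the known concentrations and solving, log [Fe^2+(aq)] = −1.109 and [Fe^2+(aq)] = 0.078 M.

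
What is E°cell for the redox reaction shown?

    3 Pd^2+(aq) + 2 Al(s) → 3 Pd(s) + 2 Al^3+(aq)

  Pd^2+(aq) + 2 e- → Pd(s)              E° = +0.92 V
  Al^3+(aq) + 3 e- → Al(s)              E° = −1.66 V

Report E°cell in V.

+2.58 V

Pd^2+(aq) gains electrons, so the Pd²⁺/Pd couple is the cathode; the Al³⁺/Al couple is the anode.
E°cell = E°(cathode) − E°(anode) = +0.92 − (−1.66) = +2.58 V.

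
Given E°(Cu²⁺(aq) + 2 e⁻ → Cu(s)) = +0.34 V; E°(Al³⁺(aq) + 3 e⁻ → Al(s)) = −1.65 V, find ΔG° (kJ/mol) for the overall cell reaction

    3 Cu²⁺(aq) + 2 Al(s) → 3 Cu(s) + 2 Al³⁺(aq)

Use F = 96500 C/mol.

In the reaction as written Cu²⁺(aq) is reduced, so the Cu²⁺/Cu couple is the cathode and Al³⁺/Al is the anode.
E°cell = +0.34 − (−1.65) = +1.99 V; balancing electrons gives n = 6.
ΔG° = −nFE°cell = −(6)(96500)(+1.99) J/mol = −1152 kJ/mol.

−1152 kJ/mol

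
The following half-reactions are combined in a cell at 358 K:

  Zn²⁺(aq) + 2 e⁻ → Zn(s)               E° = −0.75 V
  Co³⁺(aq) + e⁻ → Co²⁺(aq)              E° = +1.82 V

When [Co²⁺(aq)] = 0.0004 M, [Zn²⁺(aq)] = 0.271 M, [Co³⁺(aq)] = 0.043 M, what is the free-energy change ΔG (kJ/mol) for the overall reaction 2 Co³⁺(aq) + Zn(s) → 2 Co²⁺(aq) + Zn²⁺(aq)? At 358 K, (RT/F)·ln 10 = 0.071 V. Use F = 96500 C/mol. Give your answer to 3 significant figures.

−528 kJ/mol

E°cell = +1.82 − (−0.75) = +2.57 V; the balanced reaction transfers n = 2 electrons.
The reaction quotient is ([Co²⁺(aq)]^2·[Zn²⁺(aq)]) / [Co³⁺(aq)]^2 = 2.35×10^−5; by Nernst, E = +2.57 − (0.071/2)(−4.630) = +2.7344 V.
Finally ΔG = −nFE = −(2)(96500 C/mol)(+2.7344 V) = −528 kJ/mol.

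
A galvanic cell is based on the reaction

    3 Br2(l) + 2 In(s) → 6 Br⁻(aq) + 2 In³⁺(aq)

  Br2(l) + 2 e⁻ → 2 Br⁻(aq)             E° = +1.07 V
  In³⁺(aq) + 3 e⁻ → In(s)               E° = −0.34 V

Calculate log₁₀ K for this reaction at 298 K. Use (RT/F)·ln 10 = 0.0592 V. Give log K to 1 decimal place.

log K = 142.9

The Br₂/Br⁻ couple is reduced (cathode); E°cell = +1.07 − (−0.34) = +1.41 V with n = 6.
At equilibrium E = 0, so log K = nE°cell / 0.0592 = (6)(+1.41) / 0.0592 = 142.9.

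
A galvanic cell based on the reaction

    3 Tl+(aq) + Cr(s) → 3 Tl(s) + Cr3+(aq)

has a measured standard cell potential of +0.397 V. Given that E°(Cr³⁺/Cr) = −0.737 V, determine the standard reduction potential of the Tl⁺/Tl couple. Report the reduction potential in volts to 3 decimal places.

In the reaction as written the Tl⁺/Tl couple is reduced (cathode) and Cr³⁺/Cr is oxidized (anode), so E°cell = E°(Tl⁺/Tl) − E°(Cr³⁺/Cr).
E°(Tl⁺/Tl) = E°cell + E°(anode) = +0.397 + (−0.737) = −0.340 V.

−0.340 V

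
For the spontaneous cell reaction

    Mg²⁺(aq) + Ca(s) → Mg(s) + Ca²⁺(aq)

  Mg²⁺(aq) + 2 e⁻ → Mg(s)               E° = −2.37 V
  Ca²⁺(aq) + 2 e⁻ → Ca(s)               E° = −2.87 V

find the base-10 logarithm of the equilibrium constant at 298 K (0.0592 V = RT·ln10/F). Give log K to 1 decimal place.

The Mg²⁺/Mg couple is reduced (cathode); E°cell = −2.37 − (−2.87) = +0.50 V with n = 2.
At equilibrium E = 0, so log K = nE°cell / 0.0592 = (2)(+0.50) / 0.0592 = 16.9.

log K = 16.9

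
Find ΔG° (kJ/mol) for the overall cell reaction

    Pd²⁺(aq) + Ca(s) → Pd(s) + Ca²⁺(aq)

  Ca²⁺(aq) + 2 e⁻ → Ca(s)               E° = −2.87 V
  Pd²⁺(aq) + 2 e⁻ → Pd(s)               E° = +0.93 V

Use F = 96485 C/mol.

−733 kJ/mol

In the reaction as written Pd²⁺(aq) is reduced, so the Pd²⁺/Pd couple is the cathode and Ca²⁺/Ca is the anode.
E°cell = +0.93 − (−2.87) = +3.80 V; balancing electrons gives n = 2.
ΔG° = −nFE°cell = −(2)(96485)(+3.80) J/mol = −733 kJ/mol.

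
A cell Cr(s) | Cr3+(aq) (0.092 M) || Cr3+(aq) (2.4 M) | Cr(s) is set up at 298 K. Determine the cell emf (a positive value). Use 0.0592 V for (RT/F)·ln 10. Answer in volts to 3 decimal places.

0.028 V

For a concentration cell E°cell = 0, since both electrodes use the same couple.
The compartment with the higher Cr3+(aq) concentration (2.4 M) acts as the cathode; ions are reduced there and produced at the dilute (0.092 M) anode.
With n = 3, Ecell = −(0.0592/3)·log([dilute]/[conc]) = −(0.0592/3)·log(0.092/2.4) = +0.028 V.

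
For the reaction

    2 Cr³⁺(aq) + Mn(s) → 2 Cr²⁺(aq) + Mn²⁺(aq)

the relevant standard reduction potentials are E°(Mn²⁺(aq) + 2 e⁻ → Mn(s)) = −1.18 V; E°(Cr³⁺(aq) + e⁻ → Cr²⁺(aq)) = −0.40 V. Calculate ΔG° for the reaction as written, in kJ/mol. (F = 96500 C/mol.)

−151 kJ/mol

In the reaction as written Cr³⁺(aq) is reduced, so the Cr³⁺/Cr²⁺ couple is the cathode and Mn²⁺/Mn is the anode.
E°cell = −0.40 − (−1.18) = +0.78 V; balancing electrons gives n = 2.
ΔG° = −nFE°cell = −(2)(96500)(+0.78) J/mol = −151 kJ/mol.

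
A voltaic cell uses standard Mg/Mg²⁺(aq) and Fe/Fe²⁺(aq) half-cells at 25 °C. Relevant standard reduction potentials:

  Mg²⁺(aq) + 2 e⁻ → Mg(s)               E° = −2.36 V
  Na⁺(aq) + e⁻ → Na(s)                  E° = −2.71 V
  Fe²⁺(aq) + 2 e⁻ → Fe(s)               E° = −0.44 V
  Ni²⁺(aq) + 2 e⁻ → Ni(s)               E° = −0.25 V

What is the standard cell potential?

+1.92 V

Of the two couples in this cell, the one with the more positive reduction potential is reduced at the cathode: here that is Fe²⁺/Fe (−0.44 V); Mg²⁺/Mg (−2.36 V) is the anode.
E°cell = E°(cathode) − E°(anode) = −0.44 − (−2.36) = +1.92 V.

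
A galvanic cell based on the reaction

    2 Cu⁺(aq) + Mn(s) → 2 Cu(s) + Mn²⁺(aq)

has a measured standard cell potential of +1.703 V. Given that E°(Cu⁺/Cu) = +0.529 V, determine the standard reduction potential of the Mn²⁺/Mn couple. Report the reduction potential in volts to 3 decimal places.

In the reaction as written the Cu⁺/Cu couple is reduced (cathode) and Mn²⁺/Mn is oxidized (anode), so E°cell = E°(Cu⁺/Cu) − E°(Mn²⁺/Mn).
E°(Mn²⁺/Mn) = E°(cathode) − E°cell = +0.529 − (+1.703) = −1.174 V.

−1.174 V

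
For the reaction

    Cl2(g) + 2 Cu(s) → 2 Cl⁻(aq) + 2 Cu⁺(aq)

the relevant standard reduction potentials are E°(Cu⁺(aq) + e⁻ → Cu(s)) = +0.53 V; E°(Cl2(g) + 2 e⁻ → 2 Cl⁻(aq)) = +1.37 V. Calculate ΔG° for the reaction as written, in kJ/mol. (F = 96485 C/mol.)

In the reaction as written Cl2(g) is reduced, so the Cl₂/Cl⁻ couple is the cathode and Cu⁺/Cu is the anode.
E°cell = +1.37 − (+0.53) = +0.84 V; balancing electrons gives n = 2.
ΔG° = −nFE°cell = −(2)(96485)(+0.84) J/mol = −162 kJ/mol.

−162 kJ/mol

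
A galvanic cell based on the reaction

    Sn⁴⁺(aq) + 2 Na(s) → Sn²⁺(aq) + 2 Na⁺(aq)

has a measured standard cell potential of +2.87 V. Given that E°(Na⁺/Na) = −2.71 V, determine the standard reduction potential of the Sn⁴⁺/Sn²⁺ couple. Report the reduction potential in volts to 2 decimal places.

In the reaction as written the Sn⁴⁺/Sn²⁺ couple is reduced (cathode) and Na⁺/Na is oxidized (anode), so E°cell = E°(Sn⁴⁺/Sn²⁺) − E°(Na⁺/Na).
E°(Sn⁴⁺/Sn²⁺) = E°cell + E°(anode) = +2.87 + (−2.71) = +0.16 V.

+0.16 V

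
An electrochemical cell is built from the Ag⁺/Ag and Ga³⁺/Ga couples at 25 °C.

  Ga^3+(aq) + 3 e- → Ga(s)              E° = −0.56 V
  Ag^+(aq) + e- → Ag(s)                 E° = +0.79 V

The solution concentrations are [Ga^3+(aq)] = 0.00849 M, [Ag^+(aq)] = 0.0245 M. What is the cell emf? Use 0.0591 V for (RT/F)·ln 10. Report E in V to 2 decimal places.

+1.30 V

The Ag⁺/Ag couple has the more positive E°, so it is the cathode; Ga³⁺/Ga is the anode.
E°cell = +0.79 − (−0.56) = +1.35 V, with n = 3 electrons transferred.
For the overall reaction 3 Ag^+(aq) + Ga(s) → 3 Ag(s) + Ga^3+(aq), Q = [Ga^3+(aq)] / [Ag^+(aq)]^3 = 577, giving log Q = 2.761.
Applying E = E° − (RT ln10/nF)·log Q gives +1.35 − (0.0591/3)(2.761) = +1.30 V.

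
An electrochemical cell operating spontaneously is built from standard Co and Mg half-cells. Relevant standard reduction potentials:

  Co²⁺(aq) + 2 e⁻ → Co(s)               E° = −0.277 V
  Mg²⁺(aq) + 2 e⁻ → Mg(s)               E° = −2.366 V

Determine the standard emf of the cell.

+2.089 V

Of the two couples in this cell, the one with the more positive reduction potential is reduced at the cathode: here that is Co²⁺/Co (−0.277 V); Mg²⁺/Mg (−2.366 V) is the anode.
E°cell = E°(cathode) − E°(anode) = −0.277 − (−2.366) = +2.089 V.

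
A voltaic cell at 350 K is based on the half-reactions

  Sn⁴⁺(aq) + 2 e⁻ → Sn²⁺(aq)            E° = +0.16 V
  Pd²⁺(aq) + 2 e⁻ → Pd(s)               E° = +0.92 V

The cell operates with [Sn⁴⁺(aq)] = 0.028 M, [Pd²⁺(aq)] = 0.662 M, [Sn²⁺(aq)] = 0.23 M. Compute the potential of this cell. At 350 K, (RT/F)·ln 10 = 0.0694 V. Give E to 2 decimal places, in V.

Pd²⁺/Pd is reduced (cathode, E° = +0.92 V) and Sn⁴⁺/Sn²⁺ is oxidized (anode).
E°cell = E°cat − E°an = +0.92 − (+0.16) = +0.76 V; n = 2.
Balancing gives Pd²⁺(aq) + Sn²⁺(aq) → Pd(s) + Sn⁴⁺(aq); hence Q = [Sn⁴⁺(aq)] / ([Pd²⁺(aq)]·[Sn²⁺(aq)]) = 0.184 (log Q = −0.735).
By the Nernst equation, E = +0.76 − (0.0694/2)·(−0.735) = +0.79 V.

+0.79 V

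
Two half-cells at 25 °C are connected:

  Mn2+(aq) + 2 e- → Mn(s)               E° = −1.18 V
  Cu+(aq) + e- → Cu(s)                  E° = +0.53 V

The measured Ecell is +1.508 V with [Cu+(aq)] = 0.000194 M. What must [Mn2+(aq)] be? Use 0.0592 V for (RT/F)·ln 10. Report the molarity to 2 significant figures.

0.25 M

Cu⁺/Cu is the cathode (higher E°); E°cell = +0.53 − (−1.18) = +1.71 V with n = 2.
Since E = E° − (0.0592/n)·log Q, log Q = n(E° − E)/0.0592 = 6.824.
For 2 Cu+(aq) + Mn(s) → 2 Cu(s) + Mn2+(aq), the reaction quotient is Q = [Mn2+(aq)] / [Cu+(aq)]^2.
Solving for the unknown gives log [Mn2+(aq)] = −0.600, so [Mn2+(aq)] ≈ 0.25 M.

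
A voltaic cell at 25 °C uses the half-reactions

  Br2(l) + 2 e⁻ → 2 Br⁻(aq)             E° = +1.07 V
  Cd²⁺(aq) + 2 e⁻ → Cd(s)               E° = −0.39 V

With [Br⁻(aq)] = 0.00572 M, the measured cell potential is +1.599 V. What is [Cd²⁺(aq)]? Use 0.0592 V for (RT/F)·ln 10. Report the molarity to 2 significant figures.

Br₂/Br⁻ is the cathode (higher E°); E°cell = +1.07 − (−0.39) = +1.46 V with n = 2.
Rearranging E = E° − (0.0592/n)·log Q gives log Q = 2(+1.46 − (+1.599))/0.0592 = −4.696.
The balanced reaction is Br2(l) + Cd(s) → 2 Br⁻(aq) + Cd²⁺(aq), so Q = [Br⁻(aq)]^2·[Cd²⁺(aq)].
Solving for the unknown gives log [Cd²⁺(aq)] = −0.211, so [Cd²⁺(aq)] ≈ 0.62 M.

0.62 M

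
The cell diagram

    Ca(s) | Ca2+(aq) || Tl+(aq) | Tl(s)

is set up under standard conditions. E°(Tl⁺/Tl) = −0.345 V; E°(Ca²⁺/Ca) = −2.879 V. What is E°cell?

+2.534 V

By convention the left-hand electrode in cell notation is the anode (oxidation) and the right-hand electrode is the cathode (reduction).
E°cell = E°(right) − E°(left) = −0.345 − (−2.879) = +2.534 V.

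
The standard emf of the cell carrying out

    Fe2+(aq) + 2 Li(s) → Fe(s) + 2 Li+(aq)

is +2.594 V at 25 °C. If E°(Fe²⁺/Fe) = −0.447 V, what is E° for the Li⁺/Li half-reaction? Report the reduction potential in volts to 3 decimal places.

−3.041 V

In the reaction as written the Fe²⁺/Fe couple is reduced (cathode) and Li⁺/Li is oxidized (anode), so E°cell = E°(Fe²⁺/Fe) − E°(Li⁺/Li).
E°(Li⁺/Li) = E°(cathode) − E°cell = −0.447 − (+2.594) = −3.041 V.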